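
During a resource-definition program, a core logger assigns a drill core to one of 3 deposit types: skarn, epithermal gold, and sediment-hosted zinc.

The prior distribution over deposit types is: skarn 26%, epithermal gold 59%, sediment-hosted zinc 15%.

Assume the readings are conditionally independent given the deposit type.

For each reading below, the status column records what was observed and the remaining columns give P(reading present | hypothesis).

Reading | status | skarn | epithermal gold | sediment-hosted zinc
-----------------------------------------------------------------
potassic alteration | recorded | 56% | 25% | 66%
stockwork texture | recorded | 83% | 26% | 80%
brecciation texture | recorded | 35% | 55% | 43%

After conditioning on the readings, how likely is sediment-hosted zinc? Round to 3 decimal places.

0.349

Multiply each prior by the joint likelihood of the reading pattern:
  skarn: 0.26 × 0.56 × 0.83 × 0.35 = 0.042297
  epithermal gold: 0.59 × 0.25 × 0.26 × 0.55 = 0.021093
  sediment-hosted zinc: 0.15 × 0.66 × 0.80 × 0.43 = 0.034056
Marginal likelihood of the evidence = 0.097445.
P(sediment-hosted zinc | evidence) = 0.034056 / 0.097445 ≈ 0.349.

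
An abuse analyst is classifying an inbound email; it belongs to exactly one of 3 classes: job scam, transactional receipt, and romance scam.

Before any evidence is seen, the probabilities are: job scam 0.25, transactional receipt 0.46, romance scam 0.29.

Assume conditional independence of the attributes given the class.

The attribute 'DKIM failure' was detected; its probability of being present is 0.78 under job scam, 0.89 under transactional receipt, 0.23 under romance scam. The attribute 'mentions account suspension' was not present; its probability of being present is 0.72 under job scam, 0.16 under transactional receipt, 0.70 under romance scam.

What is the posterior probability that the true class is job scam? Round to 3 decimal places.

0.130

For each hypothesis, the unnormalized posterior weight is prior × product of the attribute likelihoods (using 1 − P(present | H) for each absent attribute):
  job scam: 0.25 × 0.78 × (1 − 0.72) = 0.0546
  transactional receipt: 0.46 × 0.89 × (1 − 0.16) = 0.3439
  romance scam: 0.29 × 0.23 × (1 − 0.70) = 0.02001
The unnormalized weights sum to 0.41851.
P(job scam | evidence) = 0.0546 / 0.41851 ≈ 0.130.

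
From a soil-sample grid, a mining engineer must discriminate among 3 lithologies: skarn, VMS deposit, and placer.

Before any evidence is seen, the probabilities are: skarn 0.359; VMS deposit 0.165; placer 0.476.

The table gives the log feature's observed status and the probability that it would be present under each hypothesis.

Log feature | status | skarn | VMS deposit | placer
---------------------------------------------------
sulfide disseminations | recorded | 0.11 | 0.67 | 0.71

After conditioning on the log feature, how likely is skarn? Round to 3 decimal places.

For each hypothesis, the unnormalized posterior weight is prior × likelihood:
  skarn: 0.359 × 0.11 = 0.03949
  VMS deposit: 0.165 × 0.67 = 0.11055
  placer: 0.476 × 0.71 = 0.33796
Normalizing constant Z = 0.03949 + 0.11055 + 0.33796 = 0.488.
P(skarn | evidence) = 0.03949 / 0.488 ≈ 0.081.

0.081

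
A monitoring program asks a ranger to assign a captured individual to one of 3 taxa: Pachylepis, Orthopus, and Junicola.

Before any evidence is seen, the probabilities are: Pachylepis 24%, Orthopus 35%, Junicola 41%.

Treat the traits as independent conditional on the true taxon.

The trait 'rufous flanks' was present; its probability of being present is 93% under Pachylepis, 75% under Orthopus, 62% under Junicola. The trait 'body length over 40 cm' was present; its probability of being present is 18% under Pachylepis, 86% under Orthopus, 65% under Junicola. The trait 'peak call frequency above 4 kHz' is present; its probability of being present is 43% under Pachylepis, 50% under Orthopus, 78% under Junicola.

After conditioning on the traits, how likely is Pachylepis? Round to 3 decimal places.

0.067

Multiply each prior by the joint likelihood of the trait pattern:
  Pachylepis: 0.24 × 0.93 × 0.18 × 0.43 = 0.017276
  Orthopus: 0.35 × 0.75 × 0.86 × 0.50 = 0.11287
  Junicola: 0.41 × 0.62 × 0.65 × 0.78 = 0.12888
The unnormalized weights sum to 0.25903.
P(Pachylepis | evidence) = 0.017276 / 0.25903 ≈ 0.067.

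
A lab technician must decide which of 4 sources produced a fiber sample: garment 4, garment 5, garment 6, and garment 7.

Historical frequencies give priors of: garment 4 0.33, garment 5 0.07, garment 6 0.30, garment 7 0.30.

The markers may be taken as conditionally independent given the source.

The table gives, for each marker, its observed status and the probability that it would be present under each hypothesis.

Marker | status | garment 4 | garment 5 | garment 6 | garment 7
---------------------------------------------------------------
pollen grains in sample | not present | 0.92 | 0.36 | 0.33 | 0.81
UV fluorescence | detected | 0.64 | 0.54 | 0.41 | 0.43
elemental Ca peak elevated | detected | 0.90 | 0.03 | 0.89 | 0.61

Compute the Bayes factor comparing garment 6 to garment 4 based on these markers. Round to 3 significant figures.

Take the product of per-marker likelihoods under each hypothesis (using 1 − P(present | H) for each absent marker), then divide.
  garment 6: (1 − 0.33) × 0.41 × 0.89 = 0.24448
  garment 4: (1 − 0.92) × 0.64 × 0.90 = 0.04608
Bayes factor = 0.24448 / 0.04608 ≈ 5.31

5.31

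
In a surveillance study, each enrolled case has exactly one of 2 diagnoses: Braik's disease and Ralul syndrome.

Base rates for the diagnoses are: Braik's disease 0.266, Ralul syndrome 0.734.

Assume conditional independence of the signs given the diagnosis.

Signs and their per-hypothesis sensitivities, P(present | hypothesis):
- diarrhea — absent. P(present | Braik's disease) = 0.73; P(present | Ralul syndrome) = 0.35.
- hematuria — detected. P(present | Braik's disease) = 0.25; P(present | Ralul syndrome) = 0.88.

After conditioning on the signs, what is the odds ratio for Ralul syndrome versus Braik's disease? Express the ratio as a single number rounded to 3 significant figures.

23.4

Unnormalized posterior weight (prior times the sign likelihoods) for each of the two hypotheses (using 1 − P(present | H) for each absent sign):
  Ralul syndrome: 0.734 × (1 − 0.35) × 0.88 = 0.41985
  Braik's disease: 0.266 × (1 − 0.73) × 0.25 = 0.017955
Odds(Ralul syndrome : Braik's disease) = 0.41985 / 0.017955 ≈ 23.4.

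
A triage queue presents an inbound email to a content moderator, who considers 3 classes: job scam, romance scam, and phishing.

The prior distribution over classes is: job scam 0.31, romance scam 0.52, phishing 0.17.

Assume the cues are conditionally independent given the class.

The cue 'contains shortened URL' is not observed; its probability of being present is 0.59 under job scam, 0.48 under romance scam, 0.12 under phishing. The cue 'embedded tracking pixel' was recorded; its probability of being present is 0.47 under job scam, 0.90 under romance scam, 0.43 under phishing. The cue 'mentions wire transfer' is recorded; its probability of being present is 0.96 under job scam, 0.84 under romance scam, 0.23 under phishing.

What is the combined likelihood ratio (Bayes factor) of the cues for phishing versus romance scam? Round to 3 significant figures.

0.221

Joint likelihood of the cue pattern under each hypothesis (using 1 − P(present | H) for each absent cue):
  phishing: (1 − 0.12) × 0.43 × 0.23 = 0.087032
  romance scam: (1 − 0.48) × 0.90 × 0.84 = 0.39312
Bayes factor = 0.087032 / 0.39312 ≈ 0.221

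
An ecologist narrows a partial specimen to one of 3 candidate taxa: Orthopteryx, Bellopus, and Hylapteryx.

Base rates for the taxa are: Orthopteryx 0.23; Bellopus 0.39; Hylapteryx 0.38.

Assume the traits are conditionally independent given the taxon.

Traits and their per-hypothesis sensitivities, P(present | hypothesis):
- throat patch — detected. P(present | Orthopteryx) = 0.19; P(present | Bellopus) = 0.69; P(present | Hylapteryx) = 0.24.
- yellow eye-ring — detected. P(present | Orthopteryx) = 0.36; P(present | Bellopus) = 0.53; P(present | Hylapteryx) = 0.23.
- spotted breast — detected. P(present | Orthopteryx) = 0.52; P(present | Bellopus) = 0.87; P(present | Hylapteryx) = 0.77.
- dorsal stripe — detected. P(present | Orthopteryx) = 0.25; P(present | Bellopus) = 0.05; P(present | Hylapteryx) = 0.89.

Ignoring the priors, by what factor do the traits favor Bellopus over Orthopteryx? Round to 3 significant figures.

1.79

The Bayes factor is the ratio of the joint likelihoods of the trait pattern under the two hypotheses.
  Bellopus: 0.69 × 0.53 × 0.87 × 0.05 = 0.015908
  Orthopteryx: 0.19 × 0.36 × 0.52 × 0.25 = 0.008892
Bayes factor = 0.015908 / 0.008892 ≈ 1.79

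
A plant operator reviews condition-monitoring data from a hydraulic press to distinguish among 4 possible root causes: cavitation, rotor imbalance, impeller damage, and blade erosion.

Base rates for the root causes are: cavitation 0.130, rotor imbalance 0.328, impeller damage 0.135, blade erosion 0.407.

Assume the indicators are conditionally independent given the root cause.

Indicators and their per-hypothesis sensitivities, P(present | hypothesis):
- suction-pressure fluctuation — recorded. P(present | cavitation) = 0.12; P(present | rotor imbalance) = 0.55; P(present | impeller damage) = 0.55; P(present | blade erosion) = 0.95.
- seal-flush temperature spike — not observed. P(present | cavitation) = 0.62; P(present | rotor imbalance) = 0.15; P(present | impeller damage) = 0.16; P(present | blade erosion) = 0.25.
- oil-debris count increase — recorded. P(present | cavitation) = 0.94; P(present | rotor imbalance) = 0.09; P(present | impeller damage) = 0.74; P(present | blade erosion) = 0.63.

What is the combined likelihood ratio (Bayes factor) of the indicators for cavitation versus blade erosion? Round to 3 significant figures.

Joint likelihood of the indicator pattern under each hypothesis (using 1 − P(present | H) for each absent indicator):
  cavitation: 0.12 × (1 − 0.62) × 0.94 = 0.042864
  blade erosion: 0.95 × (1 − 0.25) × 0.63 = 0.44887
Bayes factor = 0.042864 / 0.44887 ≈ 0.0955

0.0955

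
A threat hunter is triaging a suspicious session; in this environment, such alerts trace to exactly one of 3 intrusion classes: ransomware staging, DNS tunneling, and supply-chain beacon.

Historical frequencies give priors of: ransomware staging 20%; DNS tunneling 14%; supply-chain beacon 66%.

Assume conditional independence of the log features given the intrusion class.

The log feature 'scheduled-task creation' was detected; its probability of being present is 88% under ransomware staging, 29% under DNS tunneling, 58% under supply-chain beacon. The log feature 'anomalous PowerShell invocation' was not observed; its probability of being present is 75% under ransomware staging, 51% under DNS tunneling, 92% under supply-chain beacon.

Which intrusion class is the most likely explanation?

For each hypothesis, the unnormalized posterior weight is prior × product of the log feature likelihoods (using 1 − P(present | H) for each absent log feature):
  ransomware staging: 0.20 × 0.88 × (1 − 0.75) = 0.044
  DNS tunneling: 0.14 × 0.29 × (1 − 0.51) = 0.019894
  supply-chain beacon: 0.66 × 0.58 × (1 − 0.92) = 0.030624
Marginal likelihood of the evidence = 0.094518.
P(ransomware staging | evidence) ≈ 0.044 / 0.094518 ≈ 0.466
P(DNS tunneling | evidence) ≈ 0.019894 / 0.094518 ≈ 0.210
P(supply-chain beacon | evidence) ≈ 0.030624 / 0.094518 ≈ 0.324
The largest is 0.466, so ransomware staging is most probable.

ransomware staging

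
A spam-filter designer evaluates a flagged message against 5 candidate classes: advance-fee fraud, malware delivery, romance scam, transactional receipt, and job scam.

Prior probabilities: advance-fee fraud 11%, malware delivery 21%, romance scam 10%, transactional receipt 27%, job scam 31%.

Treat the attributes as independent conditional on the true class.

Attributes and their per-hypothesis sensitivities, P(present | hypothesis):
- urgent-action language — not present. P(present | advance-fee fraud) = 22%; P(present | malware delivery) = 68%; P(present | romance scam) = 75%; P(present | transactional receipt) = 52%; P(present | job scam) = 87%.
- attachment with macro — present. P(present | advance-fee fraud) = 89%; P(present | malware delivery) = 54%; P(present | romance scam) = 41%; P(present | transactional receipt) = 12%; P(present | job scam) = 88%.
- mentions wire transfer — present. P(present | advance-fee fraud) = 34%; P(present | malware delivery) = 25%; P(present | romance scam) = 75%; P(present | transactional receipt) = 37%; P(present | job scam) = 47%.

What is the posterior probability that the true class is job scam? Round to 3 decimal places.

For each hypothesis, the unnormalized posterior weight is prior × product of the attribute likelihoods (using 1 − P(present | H) for each absent attribute):
  advance-fee fraud: 0.11 × (1 − 0.22) × 0.89 × 0.34 = 0.025963
  malware delivery: 0.21 × (1 − 0.68) × 0.54 × 0.25 = 0.009072
  romance scam: 0.10 × (1 − 0.75) × 0.41 × 0.75 = 0.0076875
  transactional receipt: 0.27 × (1 − 0.52) × 0.12 × 0.37 = 0.0057542
  job scam: 0.31 × (1 − 0.87) × 0.88 × 0.47 = 0.016668
Marginal likelihood of the evidence = 0.065145.
P(job scam | evidence) = 0.016668 / 0.065145 ≈ 0.256.

0.256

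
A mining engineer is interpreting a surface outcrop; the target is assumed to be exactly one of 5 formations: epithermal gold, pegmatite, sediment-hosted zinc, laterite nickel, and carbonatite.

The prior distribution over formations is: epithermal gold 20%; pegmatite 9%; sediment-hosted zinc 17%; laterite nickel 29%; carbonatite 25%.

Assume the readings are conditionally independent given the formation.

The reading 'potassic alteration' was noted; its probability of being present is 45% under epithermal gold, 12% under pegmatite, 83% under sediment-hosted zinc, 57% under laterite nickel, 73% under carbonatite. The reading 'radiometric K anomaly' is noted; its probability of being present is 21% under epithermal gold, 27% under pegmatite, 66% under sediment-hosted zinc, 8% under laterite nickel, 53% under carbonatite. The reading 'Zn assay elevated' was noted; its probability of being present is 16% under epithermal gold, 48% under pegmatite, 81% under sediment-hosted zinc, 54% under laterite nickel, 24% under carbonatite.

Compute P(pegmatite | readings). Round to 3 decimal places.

For each hypothesis, the unnormalized posterior weight is prior × product of the reading likelihoods:
  epithermal gold: 0.20 × 0.45 × 0.21 × 0.16 = 0.003024
  pegmatite: 0.09 × 0.12 × 0.27 × 0.48 = 0.0013997
  sediment-hosted zinc: 0.17 × 0.83 × 0.66 × 0.81 = 0.075432
  laterite nickel: 0.29 × 0.57 × 0.08 × 0.54 = 0.007141
  carbonatite: 0.25 × 0.73 × 0.53 × 0.24 = 0.023214
The unnormalized weights sum to 0.11021.
P(pegmatite | evidence) = 0.0013997 / 0.11021 ≈ 0.013.

0.013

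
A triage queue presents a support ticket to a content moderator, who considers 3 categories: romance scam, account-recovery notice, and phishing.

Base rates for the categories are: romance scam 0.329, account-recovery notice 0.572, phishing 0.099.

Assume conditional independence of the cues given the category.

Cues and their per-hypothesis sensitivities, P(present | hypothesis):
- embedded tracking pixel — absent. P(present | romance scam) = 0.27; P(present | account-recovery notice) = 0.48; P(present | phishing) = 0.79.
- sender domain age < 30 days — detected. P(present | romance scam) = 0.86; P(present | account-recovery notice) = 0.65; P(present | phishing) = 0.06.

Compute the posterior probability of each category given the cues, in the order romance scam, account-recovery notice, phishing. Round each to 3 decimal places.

0.515, 0.482, 0.003

Multiply each prior by the joint likelihood of the cue pattern (using 1 − P(present | H) for each absent cue):
  romance scam: 0.329 × (1 − 0.27) × 0.86 = 0.20655
  account-recovery notice: 0.572 × (1 − 0.48) × 0.65 = 0.19334
  phishing: 0.099 × (1 − 0.79) × 0.06 = 0.0012474
The unnormalized weights sum to 0.40113.
P(romance scam | evidence) = 0.20655 / 0.40113 ≈ 0.515
P(account-recovery notice | evidence) = 0.19334 / 0.40113 ≈ 0.482
P(phishing | evidence) = 0.0012474 / 0.40113 ≈ 0.003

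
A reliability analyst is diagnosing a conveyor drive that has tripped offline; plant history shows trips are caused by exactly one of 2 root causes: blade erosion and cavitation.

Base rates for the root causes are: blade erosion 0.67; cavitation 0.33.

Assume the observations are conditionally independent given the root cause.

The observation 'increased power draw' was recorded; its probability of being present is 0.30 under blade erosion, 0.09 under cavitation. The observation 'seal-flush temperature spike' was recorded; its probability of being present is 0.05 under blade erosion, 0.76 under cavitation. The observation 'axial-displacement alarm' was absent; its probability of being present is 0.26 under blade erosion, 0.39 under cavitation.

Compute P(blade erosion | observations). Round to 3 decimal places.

For each hypothesis, the unnormalized posterior weight is prior × product of the observation likelihoods (using 1 − P(present | H) for each absent observation):
  blade erosion: 0.67 × 0.30 × 0.05 × (1 − 0.26) = 0.007437
  cavitation: 0.33 × 0.09 × 0.76 × (1 − 0.39) = 0.013769
Normalizing constant Z = 0.007437 + 0.013769 = 0.021206.
P(blade erosion | evidence) = 0.007437 / 0.021206 ≈ 0.351.

0.351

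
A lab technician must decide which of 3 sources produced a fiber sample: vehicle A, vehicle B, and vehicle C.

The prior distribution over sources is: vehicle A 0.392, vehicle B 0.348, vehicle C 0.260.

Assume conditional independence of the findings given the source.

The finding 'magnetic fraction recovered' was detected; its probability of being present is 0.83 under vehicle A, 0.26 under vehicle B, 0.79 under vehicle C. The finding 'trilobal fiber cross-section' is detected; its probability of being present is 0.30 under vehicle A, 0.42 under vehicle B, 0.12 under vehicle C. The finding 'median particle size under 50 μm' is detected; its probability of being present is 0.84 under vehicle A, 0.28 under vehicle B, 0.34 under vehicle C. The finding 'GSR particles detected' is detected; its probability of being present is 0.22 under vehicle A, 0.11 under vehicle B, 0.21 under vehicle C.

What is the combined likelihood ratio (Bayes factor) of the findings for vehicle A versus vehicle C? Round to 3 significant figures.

The Bayes factor is the ratio of the joint likelihoods of the evidence pattern under the two hypotheses.
  vehicle A: 0.83 × 0.30 × 0.84 × 0.22 = 0.046015
  vehicle C: 0.79 × 0.12 × 0.34 × 0.21 = 0.0067687
Bayes factor = 0.046015 / 0.0067687 ≈ 6.80

6.80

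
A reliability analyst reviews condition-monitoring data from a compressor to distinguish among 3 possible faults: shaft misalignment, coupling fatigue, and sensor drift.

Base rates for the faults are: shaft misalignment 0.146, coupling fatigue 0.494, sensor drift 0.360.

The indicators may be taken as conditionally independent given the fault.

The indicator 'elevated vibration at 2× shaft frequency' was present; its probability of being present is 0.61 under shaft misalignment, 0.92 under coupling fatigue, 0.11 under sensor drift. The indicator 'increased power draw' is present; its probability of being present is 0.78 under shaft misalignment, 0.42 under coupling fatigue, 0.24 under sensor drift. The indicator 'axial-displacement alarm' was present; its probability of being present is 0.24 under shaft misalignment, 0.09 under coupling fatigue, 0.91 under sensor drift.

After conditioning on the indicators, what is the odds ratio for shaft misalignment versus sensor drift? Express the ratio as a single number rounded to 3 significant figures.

Unnormalized posterior weight (prior times the indicator likelihoods) for each of the two hypotheses:
  shaft misalignment: 0.146 × 0.61 × 0.78 × 0.24 = 0.016672
  sensor drift: 0.360 × 0.11 × 0.24 × 0.91 = 0.0086486
Posterior odds = 0.016672 / 0.0086486 ≈ 1.93.

1.93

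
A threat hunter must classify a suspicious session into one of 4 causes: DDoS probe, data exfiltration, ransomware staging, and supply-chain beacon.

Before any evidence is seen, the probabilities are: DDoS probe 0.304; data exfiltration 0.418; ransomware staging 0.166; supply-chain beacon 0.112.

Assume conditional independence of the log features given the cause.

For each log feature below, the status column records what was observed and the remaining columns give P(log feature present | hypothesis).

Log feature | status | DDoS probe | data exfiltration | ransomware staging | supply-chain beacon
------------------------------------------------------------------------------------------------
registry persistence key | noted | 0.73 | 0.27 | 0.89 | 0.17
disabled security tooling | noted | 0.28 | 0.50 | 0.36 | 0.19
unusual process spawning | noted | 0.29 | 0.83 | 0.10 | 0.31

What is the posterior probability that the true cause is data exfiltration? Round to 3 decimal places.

Multiply each prior by the joint likelihood of the log feature pattern:
  DDoS probe: 0.304 × 0.73 × 0.28 × 0.29 = 0.01802
  data exfiltration: 0.418 × 0.27 × 0.50 × 0.83 = 0.046837
  ransomware staging: 0.166 × 0.89 × 0.36 × 0.10 = 0.0053186
  supply-chain beacon: 0.112 × 0.17 × 0.19 × 0.31 = 0.0011215
Marginal likelihood of the evidence = 0.071297.
P(data exfiltration | evidence) = 0.046837 / 0.071297 ≈ 0.657.

0.657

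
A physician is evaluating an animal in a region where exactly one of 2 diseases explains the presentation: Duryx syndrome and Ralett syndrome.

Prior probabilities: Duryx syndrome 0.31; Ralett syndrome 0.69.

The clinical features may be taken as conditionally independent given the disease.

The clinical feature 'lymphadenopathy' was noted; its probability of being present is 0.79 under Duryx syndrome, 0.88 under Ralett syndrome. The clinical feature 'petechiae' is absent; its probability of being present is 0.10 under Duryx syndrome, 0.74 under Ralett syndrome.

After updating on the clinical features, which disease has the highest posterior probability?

Duryx syndrome

Multiply each prior by the joint likelihood of the clinical feature pattern (using 1 − P(present | H) for each absent clinical feature):
  Duryx syndrome: 0.31 × 0.79 × (1 − 0.10) = 0.22041
  Ralett syndrome: 0.69 × 0.88 × (1 − 0.74) = 0.15787
Normalizing constant Z = 0.22041 + 0.15787 = 0.37828.
P(Duryx syndrome | evidence) ≈ 0.22041 / 0.37828 ≈ 0.583
P(Ralett syndrome | evidence) ≈ 0.15787 / 0.37828 ≈ 0.417
The largest is 0.583, so Duryx syndrome is most probable.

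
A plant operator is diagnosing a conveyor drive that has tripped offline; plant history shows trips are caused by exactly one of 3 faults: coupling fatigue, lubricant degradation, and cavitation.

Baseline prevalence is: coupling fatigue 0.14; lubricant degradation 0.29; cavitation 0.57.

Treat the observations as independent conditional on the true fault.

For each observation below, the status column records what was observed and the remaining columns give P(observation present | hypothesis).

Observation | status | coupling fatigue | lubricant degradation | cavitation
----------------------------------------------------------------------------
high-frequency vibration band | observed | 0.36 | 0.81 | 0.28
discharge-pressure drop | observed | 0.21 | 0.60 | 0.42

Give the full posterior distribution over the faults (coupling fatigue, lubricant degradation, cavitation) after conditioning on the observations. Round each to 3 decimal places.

0.048, 0.645, 0.307

By Bayes' rule with conditional independence, the unnormalized weight for each hypothesis is prior × ∏ likelihoods:
  coupling fatigue: 0.14 × 0.36 × 0.21 = 0.010584
  lubricant degradation: 0.29 × 0.81 × 0.60 = 0.14094
  cavitation: 0.57 × 0.28 × 0.42 = 0.067032
The unnormalized weights sum to 0.21856.
P(coupling fatigue | evidence) = 0.010584 / 0.21856 ≈ 0.048
P(lubricant degradation | evidence) = 0.14094 / 0.21856 ≈ 0.645
P(cavitation | evidence) = 0.067032 / 0.21856 ≈ 0.307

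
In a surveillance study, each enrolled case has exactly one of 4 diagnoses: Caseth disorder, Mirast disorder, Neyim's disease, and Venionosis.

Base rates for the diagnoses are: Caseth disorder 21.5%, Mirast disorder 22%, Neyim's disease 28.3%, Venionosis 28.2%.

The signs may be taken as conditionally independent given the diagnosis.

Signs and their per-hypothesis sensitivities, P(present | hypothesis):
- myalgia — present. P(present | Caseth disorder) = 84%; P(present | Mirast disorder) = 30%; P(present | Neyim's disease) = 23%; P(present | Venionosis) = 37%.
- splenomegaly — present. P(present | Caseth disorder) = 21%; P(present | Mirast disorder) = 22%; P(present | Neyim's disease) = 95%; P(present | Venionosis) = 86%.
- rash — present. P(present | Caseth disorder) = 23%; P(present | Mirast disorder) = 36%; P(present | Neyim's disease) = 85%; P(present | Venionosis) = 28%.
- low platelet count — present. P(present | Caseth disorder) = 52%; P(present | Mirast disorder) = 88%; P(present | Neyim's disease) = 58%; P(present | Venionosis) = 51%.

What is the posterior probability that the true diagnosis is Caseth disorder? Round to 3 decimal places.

By Bayes' rule with conditional independence, the unnormalized weight for each hypothesis is prior × ∏ likelihoods:
  Caseth disorder: 0.215 × 0.84 × 0.21 × 0.23 × 0.52 = 0.0045359
  Mirast disorder: 0.220 × 0.30 × 0.22 × 0.36 × 0.88 = 0.0045999
  Neyim's disease: 0.283 × 0.23 × 0.95 × 0.85 × 0.58 = 0.030485
  Venionosis: 0.282 × 0.37 × 0.86 × 0.28 × 0.51 = 0.012814
Marginal likelihood of the evidence = 0.052435.
P(Caseth disorder | evidence) = 0.0045359 / 0.052435 ≈ 0.087.

0.087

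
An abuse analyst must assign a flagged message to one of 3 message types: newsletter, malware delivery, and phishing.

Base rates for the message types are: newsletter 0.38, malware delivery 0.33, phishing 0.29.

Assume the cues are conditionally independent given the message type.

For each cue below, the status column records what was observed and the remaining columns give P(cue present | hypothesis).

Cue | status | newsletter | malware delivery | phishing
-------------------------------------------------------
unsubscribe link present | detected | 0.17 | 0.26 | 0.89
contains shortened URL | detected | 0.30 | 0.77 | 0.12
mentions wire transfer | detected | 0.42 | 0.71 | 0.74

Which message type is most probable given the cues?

By Bayes' rule with conditional independence, the unnormalized weight for each hypothesis is prior × ∏ likelihoods:
  newsletter: 0.38 × 0.17 × 0.30 × 0.42 = 0.0081396
  malware delivery: 0.33 × 0.26 × 0.77 × 0.71 = 0.046907
  phishing: 0.29 × 0.89 × 0.12 × 0.74 = 0.022919
Marginal likelihood of the evidence = 0.077966.
P(newsletter | evidence) ≈ 0.0081396 / 0.077966 ≈ 0.104
P(malware delivery | evidence) ≈ 0.046907 / 0.077966 ≈ 0.602
P(phishing | evidence) ≈ 0.022919 / 0.077966 ≈ 0.294
The largest is 0.602, so malware delivery is most probable.

malware delivery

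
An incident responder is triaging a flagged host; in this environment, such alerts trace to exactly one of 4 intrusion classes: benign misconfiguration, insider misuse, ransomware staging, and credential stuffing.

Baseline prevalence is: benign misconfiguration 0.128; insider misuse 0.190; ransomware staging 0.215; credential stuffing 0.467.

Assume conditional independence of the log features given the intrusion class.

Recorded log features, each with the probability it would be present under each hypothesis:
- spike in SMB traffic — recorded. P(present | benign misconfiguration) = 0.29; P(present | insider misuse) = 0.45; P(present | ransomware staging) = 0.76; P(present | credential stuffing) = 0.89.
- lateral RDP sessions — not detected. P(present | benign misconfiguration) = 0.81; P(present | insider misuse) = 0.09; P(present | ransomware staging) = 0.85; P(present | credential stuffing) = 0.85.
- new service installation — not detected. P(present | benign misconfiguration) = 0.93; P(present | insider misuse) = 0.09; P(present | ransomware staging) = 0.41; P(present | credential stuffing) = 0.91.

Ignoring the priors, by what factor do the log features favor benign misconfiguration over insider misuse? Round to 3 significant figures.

The Bayes factor is the ratio of the joint likelihoods of the log feature pattern under the two hypotheses (using 1 − P(present | H) for each absent log feature).
  benign misconfiguration: 0.29 × (1 − 0.81) × (1 − 0.93) = 0.003857
  insider misuse: 0.45 × (1 − 0.09) × (1 − 0.09) = 0.37265
Bayes factor = 0.003857 / 0.37265 ≈ 0.0104

0.0104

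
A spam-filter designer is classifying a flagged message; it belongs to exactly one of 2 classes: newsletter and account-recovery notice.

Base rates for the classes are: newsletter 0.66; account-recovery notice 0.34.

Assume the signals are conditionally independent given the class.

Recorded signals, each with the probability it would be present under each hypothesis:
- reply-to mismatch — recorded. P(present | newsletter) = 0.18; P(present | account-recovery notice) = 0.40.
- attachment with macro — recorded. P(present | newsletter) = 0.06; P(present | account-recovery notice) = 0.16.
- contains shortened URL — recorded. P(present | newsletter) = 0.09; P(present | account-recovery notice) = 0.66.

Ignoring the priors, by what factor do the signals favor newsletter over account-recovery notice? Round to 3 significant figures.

Take the product of per-signal likelihoods under each hypothesis, then divide.
  newsletter: 0.18 × 0.06 × 0.09 = 0.000972
  account-recovery notice: 0.40 × 0.16 × 0.66 = 0.04224
Bayes factor = 0.000972 / 0.04224 ≈ 0.0230

0.0230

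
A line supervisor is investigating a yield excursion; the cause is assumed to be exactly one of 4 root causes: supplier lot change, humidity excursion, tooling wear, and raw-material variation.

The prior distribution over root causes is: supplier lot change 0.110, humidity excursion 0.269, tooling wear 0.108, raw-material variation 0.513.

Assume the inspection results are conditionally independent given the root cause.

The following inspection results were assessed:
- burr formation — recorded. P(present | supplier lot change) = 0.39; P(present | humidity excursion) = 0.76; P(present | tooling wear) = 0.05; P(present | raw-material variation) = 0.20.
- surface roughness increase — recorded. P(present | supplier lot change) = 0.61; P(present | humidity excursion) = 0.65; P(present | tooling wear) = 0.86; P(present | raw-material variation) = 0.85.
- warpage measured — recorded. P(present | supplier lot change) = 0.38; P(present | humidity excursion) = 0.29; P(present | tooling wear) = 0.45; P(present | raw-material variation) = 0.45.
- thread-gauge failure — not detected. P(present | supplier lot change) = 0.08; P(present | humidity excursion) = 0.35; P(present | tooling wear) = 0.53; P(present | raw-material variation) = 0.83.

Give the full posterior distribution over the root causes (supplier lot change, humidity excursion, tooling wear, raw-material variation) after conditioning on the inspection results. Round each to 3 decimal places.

Multiply each prior by the joint likelihood of the inspection result pattern (using 1 − P(present | H) for each absent inspection result):
  supplier lot change: 0.110 × 0.39 × 0.61 × 0.38 × (1 − 0.08) = 0.0091487
  humidity excursion: 0.269 × 0.76 × 0.65 × 0.29 × (1 − 0.35) = 0.025049
  tooling wear: 0.108 × 0.05 × 0.86 × 0.45 × (1 − 0.53) = 0.00098221
  raw-material variation: 0.513 × 0.20 × 0.85 × 0.45 × (1 − 0.83) = 0.0066716
Normalizing constant Z = 0.0091487 + 0.025049 + 0.00098221 + 0.0066716 = 0.041851.
P(supplier lot change | evidence) = 0.0091487 / 0.041851 ≈ 0.219
P(humidity excursion | evidence) = 0.025049 / 0.041851 ≈ 0.599
P(tooling wear | evidence) = 0.00098221 / 0.041851 ≈ 0.023
P(raw-material variation | evidence) = 0.0066716 / 0.041851 ≈ 0.159

0.219, 0.599, 0.023, 0.159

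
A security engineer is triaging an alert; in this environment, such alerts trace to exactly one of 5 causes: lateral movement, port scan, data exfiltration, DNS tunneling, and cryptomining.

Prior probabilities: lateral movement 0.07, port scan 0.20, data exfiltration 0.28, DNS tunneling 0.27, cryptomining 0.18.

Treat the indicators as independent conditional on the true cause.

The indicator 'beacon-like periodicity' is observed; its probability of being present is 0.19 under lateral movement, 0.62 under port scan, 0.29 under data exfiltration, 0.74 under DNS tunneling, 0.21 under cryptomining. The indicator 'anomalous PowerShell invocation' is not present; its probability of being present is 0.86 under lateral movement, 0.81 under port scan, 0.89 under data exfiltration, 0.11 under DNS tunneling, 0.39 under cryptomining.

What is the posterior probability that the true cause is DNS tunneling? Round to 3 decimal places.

Multiply each prior by the joint likelihood of the indicator pattern (using 1 − P(present | H) for each absent indicator):
  lateral movement: 0.07 × 0.19 × (1 − 0.86) = 0.001862
  port scan: 0.20 × 0.62 × (1 − 0.81) = 0.02356
  data exfiltration: 0.28 × 0.29 × (1 − 0.89) = 0.008932
  DNS tunneling: 0.27 × 0.74 × (1 − 0.11) = 0.17782
  cryptomining: 0.18 × 0.21 × (1 − 0.39) = 0.023058
Marginal likelihood of the evidence = 0.23523.
P(DNS tunneling | evidence) = 0.17782 / 0.23523 ≈ 0.756.

0.756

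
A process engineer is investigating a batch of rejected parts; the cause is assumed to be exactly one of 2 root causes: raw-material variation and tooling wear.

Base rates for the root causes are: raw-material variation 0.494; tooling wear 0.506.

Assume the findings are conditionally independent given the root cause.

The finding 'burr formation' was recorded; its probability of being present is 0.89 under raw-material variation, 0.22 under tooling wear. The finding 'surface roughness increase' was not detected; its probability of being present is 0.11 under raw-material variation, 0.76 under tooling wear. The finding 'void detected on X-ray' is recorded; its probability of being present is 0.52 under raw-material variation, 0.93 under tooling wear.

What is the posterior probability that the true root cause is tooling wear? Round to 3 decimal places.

0.109

Multiply each prior by the joint likelihood of the evidence pattern (using 1 − P(present | H) for each absent finding):
  raw-material variation: 0.494 × 0.89 × (1 − 0.11) × 0.52 = 0.20347
  tooling wear: 0.506 × 0.22 × (1 − 0.76) × 0.93 = 0.024847
The unnormalized weights sum to 0.22832.
P(tooling wear | evidence) = 0.024847 / 0.22832 ≈ 0.109.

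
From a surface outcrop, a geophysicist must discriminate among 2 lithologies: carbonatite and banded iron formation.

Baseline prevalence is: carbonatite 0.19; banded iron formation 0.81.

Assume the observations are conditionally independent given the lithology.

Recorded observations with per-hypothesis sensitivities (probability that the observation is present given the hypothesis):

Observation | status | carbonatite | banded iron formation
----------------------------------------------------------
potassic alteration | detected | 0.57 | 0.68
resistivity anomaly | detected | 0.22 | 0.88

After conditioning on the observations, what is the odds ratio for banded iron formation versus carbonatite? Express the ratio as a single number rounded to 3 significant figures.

20.3

Posterior odds equal prior odds times the likelihood ratio; only the two competing hypotheses matter.
  banded iron formation: 0.81 × 0.68 × 0.88 = 0.4847
  carbonatite: 0.19 × 0.57 × 0.22 = 0.023826
Posterior odds = 0.4847 / 0.023826 ≈ 20.3.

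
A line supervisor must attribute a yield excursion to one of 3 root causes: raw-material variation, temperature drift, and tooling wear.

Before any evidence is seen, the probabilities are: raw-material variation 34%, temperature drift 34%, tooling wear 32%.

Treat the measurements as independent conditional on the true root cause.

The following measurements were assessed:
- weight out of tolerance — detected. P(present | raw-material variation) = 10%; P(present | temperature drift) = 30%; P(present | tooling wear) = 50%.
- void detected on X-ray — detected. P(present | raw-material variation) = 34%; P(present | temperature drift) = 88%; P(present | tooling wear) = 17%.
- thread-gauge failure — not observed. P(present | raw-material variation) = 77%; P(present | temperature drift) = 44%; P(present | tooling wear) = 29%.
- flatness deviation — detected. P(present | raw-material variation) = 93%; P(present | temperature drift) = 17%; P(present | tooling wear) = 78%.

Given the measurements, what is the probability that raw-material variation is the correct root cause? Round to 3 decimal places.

0.095

For each hypothesis, the unnormalized posterior weight is prior × product of the measurement likelihoods (using 1 − P(present | H) for each absent measurement):
  raw-material variation: 0.34 × 0.10 × 0.34 × (1 − 0.77) × 0.93 = 0.0024727
  temperature drift: 0.34 × 0.30 × 0.88 × (1 − 0.44) × 0.17 = 0.0085452
  tooling wear: 0.32 × 0.50 × 0.17 × (1 − 0.29) × 0.78 = 0.015063
The unnormalized weights sum to 0.026081.
P(raw-material variation | evidence) = 0.0024727 / 0.026081 ≈ 0.095.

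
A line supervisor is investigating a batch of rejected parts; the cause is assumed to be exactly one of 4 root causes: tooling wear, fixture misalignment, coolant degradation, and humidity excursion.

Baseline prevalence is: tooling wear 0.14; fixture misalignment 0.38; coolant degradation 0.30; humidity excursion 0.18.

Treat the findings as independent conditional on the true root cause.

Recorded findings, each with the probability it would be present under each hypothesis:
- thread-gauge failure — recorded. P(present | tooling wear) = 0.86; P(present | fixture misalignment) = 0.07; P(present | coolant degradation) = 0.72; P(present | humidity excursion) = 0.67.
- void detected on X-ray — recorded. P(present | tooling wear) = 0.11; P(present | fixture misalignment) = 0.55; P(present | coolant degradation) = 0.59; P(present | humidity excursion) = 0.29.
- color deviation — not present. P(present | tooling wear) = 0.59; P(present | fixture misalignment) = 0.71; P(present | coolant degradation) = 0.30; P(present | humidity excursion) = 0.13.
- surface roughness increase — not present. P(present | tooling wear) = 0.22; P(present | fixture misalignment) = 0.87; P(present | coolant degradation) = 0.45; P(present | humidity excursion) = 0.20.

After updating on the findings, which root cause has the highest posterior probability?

coolant degradation

By Bayes' rule with conditional independence, the unnormalized weight for each hypothesis is prior × ∏ likelihoods (using 1 − P(present | H) for each absent finding):
  tooling wear: 0.14 × 0.86 × 0.11 × (1 − 0.59) × (1 − 0.22) = 0.0042354
  fixture misalignment: 0.38 × 0.07 × 0.55 × (1 − 0.71) × (1 − 0.87) = 0.00055155
  coolant degradation: 0.30 × 0.72 × 0.59 × (1 − 0.30) × (1 − 0.45) = 0.049064
  humidity excursion: 0.18 × 0.67 × 0.29 × (1 − 0.13) × (1 − 0.20) = 0.024342
Normalizing constant Z = 0.0042354 + 0.00055155 + 0.049064 + 0.024342 = 0.078193.
P(tooling wear | evidence) ≈ 0.0042354 / 0.078193 ≈ 0.054
P(fixture misalignment | evidence) ≈ 0.00055155 / 0.078193 ≈ 0.007
P(coolant degradation | evidence) ≈ 0.049064 / 0.078193 ≈ 0.627
P(humidity excursion | evidence) ≈ 0.024342 / 0.078193 ≈ 0.311
The largest is 0.627, so coolant degradation is most probable.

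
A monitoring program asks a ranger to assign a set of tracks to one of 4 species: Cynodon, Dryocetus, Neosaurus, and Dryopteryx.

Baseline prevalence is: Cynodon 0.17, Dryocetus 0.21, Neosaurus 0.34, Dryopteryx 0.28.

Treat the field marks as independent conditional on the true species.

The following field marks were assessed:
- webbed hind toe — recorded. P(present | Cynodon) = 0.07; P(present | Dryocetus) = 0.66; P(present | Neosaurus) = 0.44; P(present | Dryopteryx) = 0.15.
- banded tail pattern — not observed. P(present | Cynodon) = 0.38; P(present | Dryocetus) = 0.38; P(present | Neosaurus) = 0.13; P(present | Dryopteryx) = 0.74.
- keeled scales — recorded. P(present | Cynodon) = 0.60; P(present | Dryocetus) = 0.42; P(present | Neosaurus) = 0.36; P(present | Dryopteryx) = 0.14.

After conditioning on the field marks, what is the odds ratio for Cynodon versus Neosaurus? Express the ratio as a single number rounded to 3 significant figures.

0.0945

Unnormalized posterior weight (prior times the field mark likelihoods) for each of the two hypotheses (using 1 − P(present | H) for each absent field mark):
  Cynodon: 0.17 × 0.07 × (1 − 0.38) × 0.60 = 0.0044268
  Neosaurus: 0.34 × 0.44 × (1 − 0.13) × 0.36 = 0.046855
Posterior odds = 0.0044268 / 0.046855 ≈ 0.0945.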